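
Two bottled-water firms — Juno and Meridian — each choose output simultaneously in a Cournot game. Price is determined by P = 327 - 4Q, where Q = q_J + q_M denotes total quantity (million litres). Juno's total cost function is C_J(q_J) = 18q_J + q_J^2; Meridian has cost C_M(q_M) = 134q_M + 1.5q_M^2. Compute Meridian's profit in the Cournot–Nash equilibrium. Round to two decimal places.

299.80

Juno's profit: π_J = (327 - 4Q)q_J - (18q_J + q_J²). Setting ∂π_J/∂q_J = 0: 309 - 10q_J - 4(q_M) = 0.
Meridian's profit: π_M = (327 - 4Q)q_M - (134q_M + (3/2)q_M²). Setting ∂π_M/∂q_M = 0: 193 - 11q_M - 4(q_J) = 0.
Rearranging gives the reaction functions q_J = (309 - 4q_M)/10 and q_M = (193 - 4q_J)/11.
Substituting one into the other gives q_J = 27.9468 and q_M = 347/47.
Price P = 327 - 4·35.3298 = 185.6809.
Meridian's profit: 185.6809·(347/47) - 134·(347/47) - (3/2)(347/47)² = 299.7961.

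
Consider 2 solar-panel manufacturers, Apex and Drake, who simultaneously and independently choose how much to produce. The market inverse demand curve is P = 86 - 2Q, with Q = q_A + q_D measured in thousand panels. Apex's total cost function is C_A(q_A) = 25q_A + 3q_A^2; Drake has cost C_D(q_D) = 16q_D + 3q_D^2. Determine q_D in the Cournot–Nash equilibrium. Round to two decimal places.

6.02

Apex's profit: π_A = (86 - 2Q)q_A - (25q_A + 3q_A²). Setting ∂π_A/∂q_A = 0: 61 - 10q_A - 2(q_D) = 0.
Drake's first-order condition: 70 - 10q_D - 2(q_A) = 0.
Best responses: q_A = (61 - 2q_D)/10, q_D = (70 - 2q_A)/10.
Substituting one into the other gives q_A = 235/48 and q_D = 289/48.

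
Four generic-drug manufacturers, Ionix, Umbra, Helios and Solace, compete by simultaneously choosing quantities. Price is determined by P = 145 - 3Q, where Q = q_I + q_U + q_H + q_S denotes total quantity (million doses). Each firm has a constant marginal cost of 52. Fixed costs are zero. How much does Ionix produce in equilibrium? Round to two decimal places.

Each firm earns π_i = (145 - 3Q)q_i - 52q_i.
First-order condition (treating rivals' output as given): 93 - 6q_i - 3·Σ_{j≠i} q_j = 0.
With identical firms every q_j equals q_i, so Σ_{j≠i} q_j = 3q_i and 93 = 15q_i, giving q_i = 31/5.

6.20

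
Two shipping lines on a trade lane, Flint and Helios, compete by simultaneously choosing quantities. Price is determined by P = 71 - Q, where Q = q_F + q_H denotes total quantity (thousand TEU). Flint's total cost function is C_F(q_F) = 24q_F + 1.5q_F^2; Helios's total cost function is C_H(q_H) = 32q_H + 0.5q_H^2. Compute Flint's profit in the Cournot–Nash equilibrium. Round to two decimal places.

Flint's profit: π_F = (71 - Q)q_F - (24q_F + (3/2)q_F²). Setting ∂π_F/∂q_F = 0: 47 - 5q_F - (q_H) = 0.
Helios's profit: π_H = (71 - Q)q_H - (32q_H + (1/2)q_H²). Setting ∂π_H/∂q_H = 0: 39 - 3q_H - (q_F) = 0.
So q_F = (47 - q_H)/5 and q_H = (39 - q_F)/3.
Solving the pair: q_F = 51/7, q_H = 74/7.
Price P = 71 - 125/7 = 372/7.
Flint's profit: (372/7)·(51/7) - 24·(51/7) - (3/2)(51/7)² = 132.7041.

132.70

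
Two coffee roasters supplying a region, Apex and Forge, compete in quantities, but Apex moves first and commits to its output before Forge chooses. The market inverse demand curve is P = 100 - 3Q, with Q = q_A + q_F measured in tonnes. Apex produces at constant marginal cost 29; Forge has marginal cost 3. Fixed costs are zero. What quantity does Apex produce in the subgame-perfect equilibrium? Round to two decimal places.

Solve by backward induction. Given q_A, the follower Forge maximises π_F = (100 - 3q_A - 3q_F)q_F - 3q_F.
Setting the follower's marginal profit to zero, 97 - 3q_A - 6q_F = 0, i.e. q_F = (97 - 3q_A)/6.
Apex substitutes q_F(q_A) into its own profit: π_A = q_A(100 - 3q_A - (97 - 3q_A)/2) - 29q_A = (103/2 - (3/2)q_A)q_A - 29q_A.
Maximising: ∂π_A/∂q_A = 45/2 - 3q_A = 0, giving q_A = 15/2.
Then q_F = (97 - 3·(15/2))/6 = 149/12.

7.50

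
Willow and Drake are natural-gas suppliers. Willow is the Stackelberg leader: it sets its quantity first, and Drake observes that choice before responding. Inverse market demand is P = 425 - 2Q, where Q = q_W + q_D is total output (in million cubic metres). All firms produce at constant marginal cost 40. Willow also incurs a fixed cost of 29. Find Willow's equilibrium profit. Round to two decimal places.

9235.06

Solve by backward induction. Given q_W, the follower Drake maximises π_D = (425 - 2q_W - 2q_D)q_D - 40q_D.
Setting the follower's marginal profit to zero, 385 - 2q_W - 4q_D = 0, i.e. q_D = (385 - 2q_W)/4.
Willow substitutes q_D(q_W) into its own profit: π_W = q_W(425 - 2q_W - (385 - 2q_W)/2) - 40q_W = (465/2 - q_W)q_W - 40q_W.
The leader's first-order condition 385/2 - 2q_W = 0 yields q_W = 385/4.
Then q_D = (385 - 2·(385/4))/4 = 385/8.
Price P = 425 - 2·(1155/8) = 545/4.
Willow's profit: (545/4 - 40)·(385/4) - 29 = 9235.0625.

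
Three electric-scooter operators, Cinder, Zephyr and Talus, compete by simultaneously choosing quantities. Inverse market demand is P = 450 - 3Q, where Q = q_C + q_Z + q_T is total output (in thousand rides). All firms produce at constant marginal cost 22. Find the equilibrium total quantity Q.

Each firm earns π_i = (450 - 3Q)q_i - 22q_i.
Setting ∂π_i/∂q_i = 0 with rivals' quantities fixed: 428 - 6q_i - 3·Σ_{j≠i} q_j = 0.
With identical firms every q_j equals q_i, so Σ_{j≠i} q_j = 2q_i and 428 = 12q_i, giving q_i = 107/3.
Total output Q = 107/3 + 107/3 + 107/3 = 107.

107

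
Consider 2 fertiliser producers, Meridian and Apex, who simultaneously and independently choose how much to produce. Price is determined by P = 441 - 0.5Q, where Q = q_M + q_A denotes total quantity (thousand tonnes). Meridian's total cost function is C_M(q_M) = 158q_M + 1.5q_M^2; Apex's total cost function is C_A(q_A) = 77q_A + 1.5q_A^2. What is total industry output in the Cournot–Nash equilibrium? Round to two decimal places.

143.78

Meridian's profit: π_M = (441 - 0.5Q)q_M - (158q_M + (3/2)q_M²). Setting ∂π_M/∂q_M = 0: 283 - 4q_M - (1/2)(q_A) = 0.
Apex's profit: π_A = (441 - 0.5Q)q_A - (77q_A + (3/2)q_A²). Setting ∂π_A/∂q_A = 0: 364 - 4q_A - (1/2)(q_M) = 0.
Best responses: q_M = (283 - (1/2)q_A)/4, q_A = (364 - (1/2)q_M)/4.
Substituting one into the other gives q_M = 60.3175 and q_A = 83.4603.
Total output Q = 60.3175 + 83.4603 = 1294/9.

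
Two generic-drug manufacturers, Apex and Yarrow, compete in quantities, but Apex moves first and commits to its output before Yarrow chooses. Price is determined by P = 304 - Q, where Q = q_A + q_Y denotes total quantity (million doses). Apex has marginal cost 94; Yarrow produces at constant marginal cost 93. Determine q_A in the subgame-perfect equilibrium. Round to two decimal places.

104.50

The follower Yarrow best-responds to any q_A: π_Y = (304 - Q)q_Y - 93q_Y.
Setting the follower's marginal profit to zero, 211 - q_A - 2q_Y = 0, i.e. q_Y = (211 - q_A)/2.
Apex substitutes q_Y(q_A) into its own profit: π_A = q_A(304 - q_A - (211 - q_A)/2) - 94q_A = (397/2 - (1/2)q_A)q_A - 94q_A.
Leader FOC: 209/2 - q_A = 0, so q_A = 209/2.
Then q_Y = (211 - 209/2)/2 = 213/4.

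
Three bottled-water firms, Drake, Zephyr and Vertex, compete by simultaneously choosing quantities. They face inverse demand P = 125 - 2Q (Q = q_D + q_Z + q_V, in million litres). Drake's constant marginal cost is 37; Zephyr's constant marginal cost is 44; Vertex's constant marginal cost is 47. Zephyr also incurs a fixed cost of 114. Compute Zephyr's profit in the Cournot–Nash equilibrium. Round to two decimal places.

Drake's profit: π_D = (125 - 2Q)q_D - (37q_D). Setting ∂π_D/∂q_D = 0: 88 - 4q_D - 2(q_Z + q_V) = 0.
Zephyr's profit: π_Z = (125 - 2Q)q_Z - (44q_Z). Setting ∂π_Z/∂q_Z = 0: 81 - 4q_Z - 2(q_D + q_V) = 0.
Vertex's first-order condition: 78 - 4q_V - 2(q_D + q_Z) = 0.
Summing all 3 equations gives 247 − 8Q = 0, hence Q = 247/8.
Back-substituting: q_D = (88 − 247/4)/2 = 105/8, q_Z = (81 − 247/4)/2 = 77/8, q_V = (78 − 247/4)/2 = 65/8.
Price P = 125 - 2·(247/8) = 253/4.
Zephyr's profit: (253/4 - 44)·(77/8) - 114 = 71.2813.

71.28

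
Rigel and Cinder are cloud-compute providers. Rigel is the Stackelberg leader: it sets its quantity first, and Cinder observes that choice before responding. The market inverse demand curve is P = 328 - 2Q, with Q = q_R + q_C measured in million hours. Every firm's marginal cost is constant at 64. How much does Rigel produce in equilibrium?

66

Solve by backward induction. Given q_R, the follower Cinder maximises π_C = (328 - 2q_R - 2q_C)q_C - 64q_C.
∂π_C/∂q_C = 264 - 2q_R - 4q_C = 0 gives the reaction function q_C = (264 - 2q_R)/4.
Rigel substitutes q_C(q_R) into its own profit: π_R = q_R(328 - 2q_R - (264 - 2q_R)/2) - 64q_R = (196 - q_R)q_R - 64q_R.
The leader's first-order condition 132 - 2q_R = 0 yields q_R = 66.
Then q_C = (264 - 2·66)/4 = 33.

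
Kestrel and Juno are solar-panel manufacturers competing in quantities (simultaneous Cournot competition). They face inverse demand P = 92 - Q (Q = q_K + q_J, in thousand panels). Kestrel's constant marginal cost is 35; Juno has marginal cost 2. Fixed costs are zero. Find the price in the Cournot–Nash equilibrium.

43

Kestrel's profit: π_K = (92 - Q)q_K - (35q_K). Setting ∂π_K/∂q_K = 0: 57 - 2q_K - (q_J) = 0.
Juno's profit: π_J = (92 - Q)q_J - (2q_J). Setting ∂π_J/∂q_J = 0: 90 - 2q_J - (q_K) = 0.
Rearranging gives the reaction functions q_K = (57 - q_J)/2 and q_J = (90 - q_K)/2.
Solving the pair: q_K = 8, q_J = 41.
Total output Q = 49, so price P = 92 - 49 = 43.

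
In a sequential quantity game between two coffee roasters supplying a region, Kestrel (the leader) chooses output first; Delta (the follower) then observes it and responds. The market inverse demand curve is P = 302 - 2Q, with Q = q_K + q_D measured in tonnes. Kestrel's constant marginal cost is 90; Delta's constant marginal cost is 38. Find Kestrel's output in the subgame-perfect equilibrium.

The follower Delta best-responds to any q_K: π_D = (302 - 2Q)q_D - 38q_D.
Follower FOC: 264 - 2q_K - 4q_D = 0, so q_D(q_K) = (264 - 2q_K)/4.
The leader anticipates this reaction. Substituting into P = 302 - 2Q gives P = 170 - q_K, so π_K = (170 - q_K)q_K - 90q_K.
Leader FOC: 80 - 2q_K = 0, so q_K = 40.
Then q_D = (264 - 2·40)/4 = 46.

40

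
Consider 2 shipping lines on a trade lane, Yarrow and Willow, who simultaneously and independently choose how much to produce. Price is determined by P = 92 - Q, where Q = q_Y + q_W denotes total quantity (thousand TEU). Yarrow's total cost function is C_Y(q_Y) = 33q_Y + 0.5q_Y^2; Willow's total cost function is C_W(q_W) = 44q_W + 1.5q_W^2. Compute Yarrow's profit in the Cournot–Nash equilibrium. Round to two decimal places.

Yarrow's profit: π_Y = (92 - Q)q_Y - (33q_Y + (1/2)q_Y²). Setting ∂π_Y/∂q_Y = 0: 59 - 3q_Y - (q_W) = 0.
Willow's first-order condition: 48 - 5q_W - (q_Y) = 0.
Rearranging gives the reaction functions q_Y = (59 - q_W)/3 and q_W = (48 - q_Y)/5.
Substituting one into the other gives q_Y = 247/14 and q_W = 85/14.
Price P = 92 - 166/7 = 478/7.
Yarrow's profit: (478/7)·(247/14) - 33·(247/14) - (1/2)(247/14)² = 466.9056.

466.91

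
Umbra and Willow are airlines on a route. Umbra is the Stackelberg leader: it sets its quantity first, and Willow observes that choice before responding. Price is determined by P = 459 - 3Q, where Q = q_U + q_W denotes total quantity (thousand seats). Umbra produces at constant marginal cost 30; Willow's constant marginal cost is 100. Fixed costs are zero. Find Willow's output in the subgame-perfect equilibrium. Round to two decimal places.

The follower Willow best-responds to any q_U: π_W = (459 - 3Q)q_W - 100q_W.
∂π_W/∂q_W = 359 - 3q_U - 6q_W = 0 gives the reaction function q_W = (359 - 3q_U)/6.
The leader anticipates this reaction. Substituting into P = 459 - 3Q gives P = 559/2 - (3/2)q_U, so π_U = (559/2 - (3/2)q_U)q_U - 30q_U.
The leader's first-order condition 499/2 - 3q_U = 0 yields q_U = 499/6.
Then q_W = (359 - 3·(499/6))/6 = 73/4.

18.25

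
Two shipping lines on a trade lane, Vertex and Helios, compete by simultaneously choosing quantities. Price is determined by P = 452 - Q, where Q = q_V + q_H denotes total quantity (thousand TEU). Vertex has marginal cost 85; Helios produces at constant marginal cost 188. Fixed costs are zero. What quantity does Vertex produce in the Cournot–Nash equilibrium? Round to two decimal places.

Vertex's profit: π_V = (452 - Q)q_V - (85q_V). Setting ∂π_V/∂q_V = 0: 367 - 2q_V - (q_H) = 0.
Helios's first-order condition: 264 - 2q_H - (q_V) = 0.
Best responses: q_V = (367 - q_H)/2, q_H = (264 - q_V)/2.
Substituting one into the other gives q_V = 470/3 and q_H = 161/3.

156.67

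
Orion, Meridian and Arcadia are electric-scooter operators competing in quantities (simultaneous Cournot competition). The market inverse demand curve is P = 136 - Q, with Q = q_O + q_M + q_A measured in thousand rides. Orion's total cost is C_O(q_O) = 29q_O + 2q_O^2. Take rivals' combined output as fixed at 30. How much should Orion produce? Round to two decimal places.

12.83

With rivals' combined output fixed at 30, Orion's profit is π_O = (136 - 30 - q_O)q_O - (29q_O + 2q_O²) = (106 - q_O)q_O - (29q_O + 2q_O²).
∂π_O/∂q_O = 77 - 6q_O = 0, so q_O = 77/6.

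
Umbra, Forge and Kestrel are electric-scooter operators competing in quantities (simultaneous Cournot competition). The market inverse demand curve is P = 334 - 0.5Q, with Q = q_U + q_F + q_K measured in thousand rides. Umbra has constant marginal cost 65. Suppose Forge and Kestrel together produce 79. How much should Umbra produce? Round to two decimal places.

With rivals' combined output fixed at 79, Umbra's profit is π_U = (334 - (1/2)·79 - (1/2)q_U)q_U - (65q_U) = (589/2 - (1/2)q_U)q_U - (65q_U).
∂π_U/∂q_U = 459/2 - q_U = 0, so q_U = 459/2.

229.50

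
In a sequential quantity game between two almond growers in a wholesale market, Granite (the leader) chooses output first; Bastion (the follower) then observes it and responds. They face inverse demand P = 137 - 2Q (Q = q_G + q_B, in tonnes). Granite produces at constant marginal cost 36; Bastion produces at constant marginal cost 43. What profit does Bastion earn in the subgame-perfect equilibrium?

200

The follower Bastion best-responds to any q_G: π_B = (137 - 2Q)q_B - 43q_B.
Setting the follower's marginal profit to zero, 94 - 2q_G - 4q_B = 0, i.e. q_B = (94 - 2q_G)/4.
Granite substitutes q_B(q_G) into its own profit: π_G = q_G(137 - 2q_G - (94 - 2q_G)/2) - 36q_G = (90 - q_G)q_G - 36q_G.
Maximising: ∂π_G/∂q_G = 54 - 2q_G = 0, giving q_G = 27.
Then q_B = (94 - 2·27)/4 = 10.
Price P = 137 - 2·37 = 63.
Bastion's profit: (63 - 43)·10 = 200.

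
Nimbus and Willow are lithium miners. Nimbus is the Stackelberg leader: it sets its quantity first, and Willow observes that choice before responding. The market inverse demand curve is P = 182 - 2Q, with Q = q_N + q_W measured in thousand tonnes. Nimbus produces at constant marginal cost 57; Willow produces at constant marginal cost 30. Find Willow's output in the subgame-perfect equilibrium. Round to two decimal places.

25.75

The follower Willow best-responds to any q_N: π_W = (182 - 2Q)q_W - 30q_W.
∂π_W/∂q_W = 152 - 2q_N - 4q_W = 0 gives the reaction function q_W = (152 - 2q_N)/4.
Nimbus substitutes q_W(q_N) into its own profit: π_N = q_N(182 - 2q_N - (152 - 2q_N)/2) - 57q_N = (106 - q_N)q_N - 57q_N.
Maximising: ∂π_N/∂q_N = 49 - 2q_N = 0, giving q_N = 49/2.
Then q_W = (152 - 2·(49/2))/4 = 103/4.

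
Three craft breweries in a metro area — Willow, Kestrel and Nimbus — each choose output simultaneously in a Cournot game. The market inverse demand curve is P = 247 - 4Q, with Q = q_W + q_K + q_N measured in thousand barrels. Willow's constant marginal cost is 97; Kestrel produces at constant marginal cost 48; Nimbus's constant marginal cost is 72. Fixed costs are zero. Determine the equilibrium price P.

116

Willow's profit: π_W = (247 - 4Q)q_W - (97q_W). Setting ∂π_W/∂q_W = 0: 150 - 8q_W - 4(q_K + q_N) = 0.
Kestrel's first-order condition: 199 - 8q_K - 4(q_W + q_N) = 0.
Nimbus's profit: π_N = (247 - 4Q)q_N - (72q_N). Setting ∂π_N/∂q_N = 0: 175 - 8q_N - 4(q_W + q_K) = 0.
Adding the 3 first-order conditions: 524 − 16Q = 0, so Q = 131/4.
Back-substituting: q_W = (150 − 131)/4 = 19/4, q_K = (199 − 131)/4 = 17, q_N = (175 − 131)/4 = 11.
Total output Q = 131/4, so price P = 247 - 4·(131/4) = 116.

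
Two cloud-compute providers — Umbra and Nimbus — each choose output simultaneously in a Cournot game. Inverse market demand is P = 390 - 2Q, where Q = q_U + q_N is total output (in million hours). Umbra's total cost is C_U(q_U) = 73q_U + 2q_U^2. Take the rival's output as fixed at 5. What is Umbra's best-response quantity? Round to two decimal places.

38.38

With the rival's output fixed at 5, Umbra's profit is π_U = (390 - 2·5 - 2q_U)q_U - (73q_U + 2q_U²) = (380 - 2q_U)q_U - (73q_U + 2q_U²).
∂π_U/∂q_U = 307 - 8q_U = 0, so q_U = 307/8.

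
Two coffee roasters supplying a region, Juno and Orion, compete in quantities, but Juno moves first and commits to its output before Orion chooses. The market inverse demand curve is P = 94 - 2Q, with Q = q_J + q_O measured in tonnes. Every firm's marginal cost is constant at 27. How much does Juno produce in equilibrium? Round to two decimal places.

16.75

Solve by backward induction. Given q_J, the follower Orion maximises π_O = (94 - 2q_J - 2q_O)q_O - 27q_O.
Follower FOC: 67 - 2q_J - 4q_O = 0, so q_O(q_J) = (67 - 2q_J)/4.
Juno substitutes q_O(q_J) into its own profit: π_J = q_J(94 - 2q_J - (67 - 2q_J)/2) - 27q_J = (121/2 - q_J)q_J - 27q_J.
The leader's first-order condition 67/2 - 2q_J = 0 yields q_J = 67/4.
Then q_O = (67 - 2·(67/4))/4 = 67/8.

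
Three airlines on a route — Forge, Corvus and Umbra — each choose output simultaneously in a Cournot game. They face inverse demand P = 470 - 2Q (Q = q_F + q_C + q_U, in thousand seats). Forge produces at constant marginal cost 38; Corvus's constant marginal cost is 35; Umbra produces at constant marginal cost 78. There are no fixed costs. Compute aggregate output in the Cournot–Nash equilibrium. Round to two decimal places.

Forge's profit: π_F = (470 - 2Q)q_F - (38q_F). Setting ∂π_F/∂q_F = 0: 432 - 4q_F - 2(q_C + q_U) = 0.
Corvus's profit: π_C = (470 - 2Q)q_C - (35q_C). Setting ∂π_C/∂q_C = 0: 435 - 4q_C - 2(q_F + q_U) = 0.
Umbra's first-order condition: 392 - 4q_U - 2(q_F + q_C) = 0.
Adding the 3 first-order conditions: 1259 − 8Q = 0, so Q = 1259/8.
Back-substituting: q_F = (432 − 1259/4)/2 = 469/8, q_C = (435 − 1259/4)/2 = 481/8, q_U = (392 − 1259/4)/2 = 309/8.
Total output Q = 469/8 + 481/8 + 309/8 = 1259/8.

157.38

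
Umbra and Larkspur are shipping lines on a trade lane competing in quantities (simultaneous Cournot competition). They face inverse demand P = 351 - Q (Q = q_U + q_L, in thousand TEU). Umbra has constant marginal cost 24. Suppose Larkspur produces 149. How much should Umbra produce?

89

With the rival's output fixed at 149, Umbra's profit is π_U = (351 - 149 - q_U)q_U - (24q_U) = (202 - q_U)q_U - (24q_U).
∂π_U/∂q_U = 178 - 2q_U = 0, so q_U = 89.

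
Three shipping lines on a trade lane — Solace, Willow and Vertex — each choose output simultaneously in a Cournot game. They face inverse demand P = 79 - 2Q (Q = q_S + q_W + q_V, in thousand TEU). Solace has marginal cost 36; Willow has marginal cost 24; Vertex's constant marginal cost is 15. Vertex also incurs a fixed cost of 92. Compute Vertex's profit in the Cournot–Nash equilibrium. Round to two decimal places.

Solace's profit: π_S = (79 - 2Q)q_S - (36q_S). Setting ∂π_S/∂q_S = 0: 43 - 4q_S - 2(q_W + q_V) = 0.
Willow's first-order condition: 55 - 4q_W - 2(q_S + q_V) = 0.
Vertex's profit: π_V = (79 - 2Q)q_V - (15q_V). Setting ∂π_V/∂q_V = 0: 64 - 4q_V - 2(q_S + q_W) = 0.
Summing all 3 equations gives 162 − 8Q = 0, hence Q = 81/4.
Back-substituting: q_S = (43 − 81/2)/2 = 5/4, q_W = (55 − 81/2)/2 = 29/4, q_V = (64 − 81/2)/2 = 47/4.
Price P = 79 - 2·(81/4) = 77/2.
Vertex's profit: (77/2 - 15)·(47/4) - 92 = 1473/8.

184.13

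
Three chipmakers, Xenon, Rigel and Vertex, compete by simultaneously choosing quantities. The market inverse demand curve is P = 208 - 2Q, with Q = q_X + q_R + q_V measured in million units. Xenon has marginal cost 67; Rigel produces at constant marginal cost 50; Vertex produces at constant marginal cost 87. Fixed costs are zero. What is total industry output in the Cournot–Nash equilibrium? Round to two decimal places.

52.50

Xenon's profit: π_X = (208 - 2Q)q_X - (67q_X). Setting ∂π_X/∂q_X = 0: 141 - 4q_X - 2(q_R + q_V) = 0.
Rigel's first-order condition: 158 - 4q_R - 2(q_X + q_V) = 0.
Vertex's profit: π_V = (208 - 2Q)q_V - (87q_V). Setting ∂π_V/∂q_V = 0: 121 - 4q_V - 2(q_X + q_R) = 0.
Adding the 3 first-order conditions: 420 − 8Q = 0, so Q = 105/2.
Back-substituting: q_X = (141 − 105)/2 = 18, q_R = (158 − 105)/2 = 53/2, q_V = (121 − 105)/2 = 8.
Total output Q = 18 + 53/2 + 8 = 105/2.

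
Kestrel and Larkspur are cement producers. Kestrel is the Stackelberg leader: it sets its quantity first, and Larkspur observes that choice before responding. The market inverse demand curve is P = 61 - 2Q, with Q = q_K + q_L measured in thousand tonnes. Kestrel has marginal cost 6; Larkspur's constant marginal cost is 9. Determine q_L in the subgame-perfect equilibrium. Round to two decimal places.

Solve by backward induction. Given q_K, the follower Larkspur maximises π_L = (61 - 2q_K - 2q_L)q_L - 9q_L.
Setting the follower's marginal profit to zero, 52 - 2q_K - 4q_L = 0, i.e. q_L = (52 - 2q_K)/4.
Kestrel substitutes q_L(q_K) into its own profit: π_K = q_K(61 - 2q_K - (52 - 2q_K)/2) - 6q_K = (35 - q_K)q_K - 6q_K.
Leader FOC: 29 - 2q_K = 0, so q_K = 29/2.
Then q_L = (52 - 2·(29/2))/4 = 23/4.

5.75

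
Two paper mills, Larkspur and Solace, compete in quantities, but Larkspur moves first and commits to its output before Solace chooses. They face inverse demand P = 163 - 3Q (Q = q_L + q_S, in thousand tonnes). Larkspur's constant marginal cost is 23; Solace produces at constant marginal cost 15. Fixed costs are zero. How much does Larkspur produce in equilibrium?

22

The follower Solace best-responds to any q_L: π_S = (163 - 3Q)q_S - 15q_S.
∂π_S/∂q_S = 148 - 3q_L - 6q_S = 0 gives the reaction function q_S = (148 - 3q_L)/6.
Larkspur substitutes q_S(q_L) into its own profit: π_L = q_L(163 - 3q_L - (148 - 3q_L)/2) - 23q_L = (89 - (3/2)q_L)q_L - 23q_L.
Leader FOC: 66 - 3q_L = 0, so q_L = 22.
Then q_S = (148 - 3·22)/6 = 41/3.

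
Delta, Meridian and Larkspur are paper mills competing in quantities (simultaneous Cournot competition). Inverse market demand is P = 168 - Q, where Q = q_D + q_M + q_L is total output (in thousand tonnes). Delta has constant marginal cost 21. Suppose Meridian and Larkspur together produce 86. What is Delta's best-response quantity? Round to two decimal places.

30.50

With rivals' combined output fixed at 86, Delta's profit is π_D = (168 - 86 - q_D)q_D - (21q_D) = (82 - q_D)q_D - (21q_D).
∂π_D/∂q_D = 61 - 2q_D = 0, so q_D = 61/2.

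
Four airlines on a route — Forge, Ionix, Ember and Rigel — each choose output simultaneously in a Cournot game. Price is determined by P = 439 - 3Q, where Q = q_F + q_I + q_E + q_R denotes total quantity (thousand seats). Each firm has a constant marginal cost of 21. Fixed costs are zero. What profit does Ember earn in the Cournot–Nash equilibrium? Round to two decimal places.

2329.65

A representative firm's profit is π_i = q_i(439 - 3Q) - 21q_i.
First-order condition (treating rivals' output as given): 418 - 6q_i - 3·Σ_{j≠i} q_j = 0.
With identical firms every q_j equals q_i, so Σ_{j≠i} q_j = 3q_i and 418 = 15q_i, giving q_i = 418/15.
Price P = 439 - 3·(1672/15) = 523/5.
Ember's profit: (523/5 - 21)·(418/15) = 2329.6533.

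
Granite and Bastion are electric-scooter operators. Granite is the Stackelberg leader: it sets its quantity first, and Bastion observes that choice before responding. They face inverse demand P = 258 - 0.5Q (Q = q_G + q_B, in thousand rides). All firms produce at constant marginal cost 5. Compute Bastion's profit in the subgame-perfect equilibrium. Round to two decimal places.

Solve by backward induction. Given q_G, the follower Bastion maximises π_B = (258 - (1/2)q_G - (1/2)q_B)q_B - 5q_B.
Setting the follower's marginal profit to zero, 253 - (1/2)q_G - q_B = 0, i.e. q_B = (253 - (1/2)q_G).
The leader anticipates this reaction. Substituting into P = 258 - 0.5Q gives P = 263/2 - (1/4)q_G, so π_G = (263/2 - (1/4)q_G)q_G - 5q_G.
Leader FOC: 253/2 - (1/2)q_G = 0, so q_G = 253.
Then q_B = (253 - (1/2)·253) = 253/2.
Price P = 258 - (1/2)·(759/2) = 273/4.
Bastion's profit: (273/4 - 5)·(253/2) = 8001.1250.

8001.13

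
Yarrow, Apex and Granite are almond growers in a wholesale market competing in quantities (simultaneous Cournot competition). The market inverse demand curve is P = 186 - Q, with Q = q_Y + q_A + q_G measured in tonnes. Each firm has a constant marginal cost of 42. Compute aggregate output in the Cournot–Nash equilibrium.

108

A representative firm's profit is π_i = q_i(186 - Q) - 42q_i.
Setting ∂π_i/∂q_i = 0 with rivals' quantities fixed: 144 - 2q_i - Σ_{j≠i} q_j = 0.
With identical firms every q_j equals q_i, so Σ_{j≠i} q_j = 2q_i and 144 = 4q_i, giving q_i = 36.
Total output Q = 36 + 36 + 36 = 108.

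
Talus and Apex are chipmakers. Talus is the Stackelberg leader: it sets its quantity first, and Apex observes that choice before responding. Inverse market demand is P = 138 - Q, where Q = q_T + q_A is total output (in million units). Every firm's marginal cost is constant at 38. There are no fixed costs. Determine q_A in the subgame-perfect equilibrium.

The follower Apex best-responds to any q_T: π_A = (138 - Q)q_A - 38q_A.
∂π_A/∂q_A = 100 - q_T - 2q_A = 0 gives the reaction function q_A = (100 - q_T)/2.
Talus substitutes q_A(q_T) into its own profit: π_T = q_T(138 - q_T - (100 - q_T)/2) - 38q_T = (88 - (1/2)q_T)q_T - 38q_T.
The leader's first-order condition 50 - q_T = 0 yields q_T = 50.
Then q_A = (100 - 50)/2 = 25.

25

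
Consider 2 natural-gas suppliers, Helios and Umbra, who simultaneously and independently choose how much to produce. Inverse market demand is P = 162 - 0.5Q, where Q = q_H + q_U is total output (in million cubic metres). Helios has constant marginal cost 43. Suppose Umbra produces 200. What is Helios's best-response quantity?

With the rival's output fixed at 200, Helios's profit is π_H = (162 - (1/2)·200 - (1/2)q_H)q_H - (43q_H) = (62 - (1/2)q_H)q_H - (43q_H).
∂π_H/∂q_H = 19 - q_H = 0, so q_H = 19.

19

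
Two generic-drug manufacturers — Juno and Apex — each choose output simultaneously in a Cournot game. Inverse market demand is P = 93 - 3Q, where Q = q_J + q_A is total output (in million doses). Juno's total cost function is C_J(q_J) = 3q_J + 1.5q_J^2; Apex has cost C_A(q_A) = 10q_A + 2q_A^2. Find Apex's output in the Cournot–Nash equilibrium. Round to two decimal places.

Juno's profit: π_J = (93 - 3Q)q_J - (3q_J + (3/2)q_J²). Setting ∂π_J/∂q_J = 0: 90 - 9q_J - 3(q_A) = 0.
Apex's profit: π_A = (93 - 3Q)q_A - (10q_A + 2q_A²). Setting ∂π_A/∂q_A = 0: 83 - 10q_A - 3(q_J) = 0.
So q_J = (90 - 3q_A)/9 and q_A = (83 - 3q_J)/10.
Solving the pair: q_J = 217/27, q_A = 53/9.

5.89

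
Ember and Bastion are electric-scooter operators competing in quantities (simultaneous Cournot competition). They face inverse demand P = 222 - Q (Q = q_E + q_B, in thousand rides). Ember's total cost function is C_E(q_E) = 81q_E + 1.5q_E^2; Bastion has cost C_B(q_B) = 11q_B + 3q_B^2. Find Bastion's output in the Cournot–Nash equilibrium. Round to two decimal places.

23.44

Ember's profit: π_E = (222 - Q)q_E - (81q_E + (3/2)q_E²). Setting ∂π_E/∂q_E = 0: 141 - 5q_E - (q_B) = 0.
Bastion's profit: π_B = (222 - Q)q_B - (11q_B + 3q_B²). Setting ∂π_B/∂q_B = 0: 211 - 8q_B - (q_E) = 0.
Rearranging gives the reaction functions q_E = (141 - q_B)/5 and q_B = (211 - q_E)/8.
Solving the pair: q_E = 917/39, q_B = 914/39.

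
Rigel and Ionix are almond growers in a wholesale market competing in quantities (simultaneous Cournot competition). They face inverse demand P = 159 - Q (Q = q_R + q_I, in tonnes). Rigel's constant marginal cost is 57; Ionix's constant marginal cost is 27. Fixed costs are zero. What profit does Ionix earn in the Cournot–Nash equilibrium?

2916

Rigel's profit: π_R = (159 - Q)q_R - (57q_R). Setting ∂π_R/∂q_R = 0: 102 - 2q_R - (q_I) = 0.
Ionix's first-order condition: 132 - 2q_I - (q_R) = 0.
Best responses: q_R = (102 - q_I)/2, q_I = (132 - q_R)/2.
Solving the pair: q_R = 24, q_I = 54.
Price P = 159 - 78 = 81.
Ionix's profit: (81 - 27)·54 = 2916.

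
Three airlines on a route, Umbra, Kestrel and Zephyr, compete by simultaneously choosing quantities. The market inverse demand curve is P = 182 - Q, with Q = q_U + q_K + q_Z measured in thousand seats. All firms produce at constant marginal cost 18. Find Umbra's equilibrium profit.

1681

Each firm earns π_i = (182 - Q)q_i - 18q_i.
Setting ∂π_i/∂q_i = 0 with rivals' quantities fixed: 164 - 2q_i - Σ_{j≠i} q_j = 0.
With identical firms every q_j equals q_i, so Σ_{j≠i} q_j = 2q_i and 164 = 4q_i, giving q_i = 41.
Price P = 182 - 123 = 59.
Umbra's profit: (59 - 18)·41 = 1681.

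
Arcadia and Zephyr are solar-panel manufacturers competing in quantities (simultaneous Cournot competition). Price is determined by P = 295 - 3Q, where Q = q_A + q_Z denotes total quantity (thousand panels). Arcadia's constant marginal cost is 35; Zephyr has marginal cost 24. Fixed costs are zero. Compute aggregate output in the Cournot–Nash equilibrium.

59

Arcadia's profit: π_A = (295 - 3Q)q_A - (35q_A). Setting ∂π_A/∂q_A = 0: 260 - 6q_A - 3(q_Z) = 0.
Zephyr's profit: π_Z = (295 - 3Q)q_Z - (24q_Z). Setting ∂π_Z/∂q_Z = 0: 271 - 6q_Z - 3(q_A) = 0.
So q_A = (260 - 3q_Z)/6 and q_Z = (271 - 3q_A)/6.
Substituting one into the other gives q_A = 83/3 and q_Z = 94/3.
Total output Q = 83/3 + 94/3 = 59.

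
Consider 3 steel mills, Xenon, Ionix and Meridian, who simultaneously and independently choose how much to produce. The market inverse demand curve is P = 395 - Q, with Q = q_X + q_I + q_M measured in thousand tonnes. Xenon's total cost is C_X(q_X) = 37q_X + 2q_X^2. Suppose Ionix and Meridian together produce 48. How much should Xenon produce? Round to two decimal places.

51.67

With rivals' combined output fixed at 48, Xenon's profit is π_X = (395 - 48 - q_X)q_X - (37q_X + 2q_X²) = (347 - q_X)q_X - (37q_X + 2q_X²).
∂π_X/∂q_X = 310 - 6q_X = 0, so q_X = 155/3.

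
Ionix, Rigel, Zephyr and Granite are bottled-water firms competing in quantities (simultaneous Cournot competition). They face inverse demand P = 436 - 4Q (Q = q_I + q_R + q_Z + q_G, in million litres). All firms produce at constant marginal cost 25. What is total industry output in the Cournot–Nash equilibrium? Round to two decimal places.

Each firm earns π_i = (436 - 4Q)q_i - 25q_i.
First-order condition (treating rivals' output as given): 411 - 8q_i - 4·Σ_{j≠i} q_j = 0.
With identical firms every q_j equals q_i, so Σ_{j≠i} q_j = 3q_i and 411 = 20q_i, giving q_i = 411/20.
Total output Q = 411/20 + 411/20 + 411/20 + 411/20 = 411/5.

82.20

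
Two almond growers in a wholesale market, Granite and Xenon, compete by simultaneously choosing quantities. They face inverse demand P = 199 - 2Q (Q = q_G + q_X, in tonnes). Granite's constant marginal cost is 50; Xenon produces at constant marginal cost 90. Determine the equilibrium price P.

Granite's profit: π_G = (199 - 2Q)q_G - (50q_G). Setting ∂π_G/∂q_G = 0: 149 - 4q_G - 2(q_X) = 0.
Xenon's first-order condition: 109 - 4q_X - 2(q_G) = 0.
Rearranging gives the reaction functions q_G = (149 - 2q_X)/4 and q_X = (109 - 2q_G)/4.
Substituting one into the other gives q_G = 63/2 and q_X = 23/2.
Total output Q = 43, so price P = 199 - 2·43 = 113.

113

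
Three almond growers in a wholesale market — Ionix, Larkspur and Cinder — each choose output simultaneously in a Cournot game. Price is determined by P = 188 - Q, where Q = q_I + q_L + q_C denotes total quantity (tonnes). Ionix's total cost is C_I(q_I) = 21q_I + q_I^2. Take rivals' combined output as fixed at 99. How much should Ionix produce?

17

With rivals' combined output fixed at 99, Ionix's profit is π_I = (188 - 99 - q_I)q_I - (21q_I + q_I²) = (89 - q_I)q_I - (21q_I + q_I²).
∂π_I/∂q_I = 68 - 4q_I = 0, so q_I = 17.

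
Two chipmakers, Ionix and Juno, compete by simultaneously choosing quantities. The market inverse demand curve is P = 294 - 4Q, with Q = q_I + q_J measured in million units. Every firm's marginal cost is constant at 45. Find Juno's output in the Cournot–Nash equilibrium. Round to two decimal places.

Each firm earns π_i = (294 - 4Q)q_i - 45q_i.
Setting ∂π_i/∂q_i = 0 with rivals' quantities fixed: 249 - 8q_i - 4q_j = 0.
By symmetry each firm produces the same amount; substituting q_j = q_i yields q_i = 249/12 = 83/4.

20.75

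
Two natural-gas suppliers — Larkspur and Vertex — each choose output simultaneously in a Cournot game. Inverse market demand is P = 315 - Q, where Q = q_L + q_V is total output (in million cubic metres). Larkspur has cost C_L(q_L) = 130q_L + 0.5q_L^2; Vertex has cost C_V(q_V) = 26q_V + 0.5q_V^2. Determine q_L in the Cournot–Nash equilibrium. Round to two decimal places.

33.25

Larkspur's profit: π_L = (315 - Q)q_L - (130q_L + (1/2)q_L²). Setting ∂π_L/∂q_L = 0: 185 - 3q_L - (q_V) = 0.
Vertex's profit: π_V = (315 - Q)q_V - (26q_V + (1/2)q_V²). Setting ∂π_V/∂q_V = 0: 289 - 3q_V - (q_L) = 0.
So q_L = (185 - q_V)/3 and q_V = (289 - q_L)/3.
Solving the pair: q_L = 133/4, q_V = 341/4.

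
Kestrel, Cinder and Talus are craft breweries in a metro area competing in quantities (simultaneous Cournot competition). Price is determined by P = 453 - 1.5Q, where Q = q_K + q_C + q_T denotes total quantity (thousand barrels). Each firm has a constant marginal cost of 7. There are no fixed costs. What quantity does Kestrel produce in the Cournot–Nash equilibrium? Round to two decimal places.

74.33

A representative firm's profit is π_i = q_i(453 - 1.5Q) - 7q_i.
First-order condition (treating rivals' output as given): 446 - 3q_i - (3/2)·Σ_{j≠i} q_j = 0.
With identical firms every q_j equals q_i, so Σ_{j≠i} q_j = 2q_i and 446 = 6q_i, giving q_i = 223/3.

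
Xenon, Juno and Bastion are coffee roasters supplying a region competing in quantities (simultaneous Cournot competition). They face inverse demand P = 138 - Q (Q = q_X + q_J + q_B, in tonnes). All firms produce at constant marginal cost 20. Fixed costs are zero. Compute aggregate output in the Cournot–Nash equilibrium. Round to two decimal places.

Each firm earns π_i = (138 - Q)q_i - 20q_i.
First-order condition (treating rivals' output as given): 118 - 2q_i - Σ_{j≠i} q_j = 0.
With identical firms every q_j equals q_i, so Σ_{j≠i} q_j = 2q_i and 118 = 4q_i, giving q_i = 59/2.
Total output Q = 59/2 + 59/2 + 59/2 = 177/2.

88.50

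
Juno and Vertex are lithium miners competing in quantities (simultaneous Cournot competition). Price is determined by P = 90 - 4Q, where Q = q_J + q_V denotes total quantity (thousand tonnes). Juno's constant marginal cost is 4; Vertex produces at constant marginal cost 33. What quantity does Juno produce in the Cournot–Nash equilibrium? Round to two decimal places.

Juno's profit: π_J = (90 - 4Q)q_J - (4q_J). Setting ∂π_J/∂q_J = 0: 86 - 8q_J - 4(q_V) = 0.
Vertex's profit: π_V = (90 - 4Q)q_V - (33q_V). Setting ∂π_V/∂q_V = 0: 57 - 8q_V - 4(q_J) = 0.
Best responses: q_J = (86 - 4q_V)/8, q_V = (57 - 4q_J)/8.
Substituting one into the other gives q_J = 115/12 and q_V = 7/3.

9.58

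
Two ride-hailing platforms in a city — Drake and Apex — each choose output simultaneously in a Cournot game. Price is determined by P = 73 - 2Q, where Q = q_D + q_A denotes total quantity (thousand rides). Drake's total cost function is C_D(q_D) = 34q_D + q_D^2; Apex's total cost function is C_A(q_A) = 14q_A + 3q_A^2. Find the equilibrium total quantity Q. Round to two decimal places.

Drake's profit: π_D = (73 - 2Q)q_D - (34q_D + q_D²). Setting ∂π_D/∂q_D = 0: 39 - 6q_D - 2(q_A) = 0.
Apex's first-order condition: 59 - 10q_A - 2(q_D) = 0.
Best responses: q_D = (39 - 2q_A)/6, q_A = (59 - 2q_D)/10.
Substituting one into the other gives q_D = 34/7 and q_A = 69/14.
Total output Q = 34/7 + 69/14 = 137/14.

9.79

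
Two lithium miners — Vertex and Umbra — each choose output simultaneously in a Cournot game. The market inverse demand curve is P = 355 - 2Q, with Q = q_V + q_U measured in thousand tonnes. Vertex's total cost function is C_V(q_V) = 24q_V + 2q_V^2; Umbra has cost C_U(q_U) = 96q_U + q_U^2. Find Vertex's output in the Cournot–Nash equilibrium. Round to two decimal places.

33.36

Vertex's profit: π_V = (355 - 2Q)q_V - (24q_V + 2q_V²). Setting ∂π_V/∂q_V = 0: 331 - 8q_V - 2(q_U) = 0.
Umbra's profit: π_U = (355 - 2Q)q_U - (96q_U + q_U²). Setting ∂π_U/∂q_U = 0: 259 - 6q_U - 2(q_V) = 0.
So q_V = (331 - 2q_U)/8 and q_U = (259 - 2q_V)/6.
Substituting one into the other gives q_V = 367/11 and q_U = 705/22.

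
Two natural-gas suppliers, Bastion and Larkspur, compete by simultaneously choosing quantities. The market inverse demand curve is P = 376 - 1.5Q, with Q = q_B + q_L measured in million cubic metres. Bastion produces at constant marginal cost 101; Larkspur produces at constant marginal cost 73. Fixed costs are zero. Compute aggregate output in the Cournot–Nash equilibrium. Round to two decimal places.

128.44

Bastion's profit: π_B = (376 - 1.5Q)q_B - (101q_B). Setting ∂π_B/∂q_B = 0: 275 - 3q_B - (3/2)(q_L) = 0.
Larkspur's first-order condition: 303 - 3q_L - (3/2)(q_B) = 0.
Rearranging gives the reaction functions q_B = (275 - (3/2)q_L)/3 and q_L = (303 - (3/2)q_B)/3.
Substituting one into the other gives q_B = 494/9 and q_L = 662/9.
Total output Q = 494/9 + 662/9 = 1156/9.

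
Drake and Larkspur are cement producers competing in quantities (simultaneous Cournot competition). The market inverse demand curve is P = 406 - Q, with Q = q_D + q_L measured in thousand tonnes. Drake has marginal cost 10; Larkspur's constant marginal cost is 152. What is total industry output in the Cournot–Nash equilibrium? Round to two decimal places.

216.67

Drake's profit: π_D = (406 - Q)q_D - (10q_D). Setting ∂π_D/∂q_D = 0: 396 - 2q_D - (q_L) = 0.
Larkspur's profit: π_L = (406 - Q)q_L - (152q_L). Setting ∂π_L/∂q_L = 0: 254 - 2q_L - (q_D) = 0.
So q_D = (396 - q_L)/2 and q_L = (254 - q_D)/2.
Solving the pair: q_D = 538/3, q_L = 112/3.
Total output Q = 538/3 + 112/3 = 650/3.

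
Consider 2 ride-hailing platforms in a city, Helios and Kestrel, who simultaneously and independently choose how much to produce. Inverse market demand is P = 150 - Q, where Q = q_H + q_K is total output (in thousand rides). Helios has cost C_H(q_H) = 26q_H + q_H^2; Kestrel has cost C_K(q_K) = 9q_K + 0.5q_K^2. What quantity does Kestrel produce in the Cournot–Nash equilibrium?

Helios's profit: π_H = (150 - Q)q_H - (26q_H + q_H²). Setting ∂π_H/∂q_H = 0: 124 - 4q_H - (q_K) = 0.
Kestrel's profit: π_K = (150 - Q)q_K - (9q_K + (1/2)q_K²). Setting ∂π_K/∂q_K = 0: 141 - 3q_K - (q_H) = 0.
Best responses: q_H = (124 - q_K)/4, q_K = (141 - q_H)/3.
Substituting one into the other gives q_H = 21 and q_K = 40.

40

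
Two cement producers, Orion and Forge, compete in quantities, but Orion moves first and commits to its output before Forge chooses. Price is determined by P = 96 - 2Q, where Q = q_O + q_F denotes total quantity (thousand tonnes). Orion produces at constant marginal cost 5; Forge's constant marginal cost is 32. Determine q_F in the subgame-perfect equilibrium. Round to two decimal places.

1.25

The follower Forge best-responds to any q_O: π_F = (96 - 2Q)q_F - 32q_F.
∂π_F/∂q_F = 64 - 2q_O - 4q_F = 0 gives the reaction function q_F = (64 - 2q_O)/4.
Orion substitutes q_F(q_O) into its own profit: π_O = q_O(96 - 2q_O - (64 - 2q_O)/2) - 5q_O = (64 - q_O)q_O - 5q_O.
The leader's first-order condition 59 - 2q_O = 0 yields q_O = 59/2.
Then q_F = (64 - 2·(59/2))/4 = 5/4.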